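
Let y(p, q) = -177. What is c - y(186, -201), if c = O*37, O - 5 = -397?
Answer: -14327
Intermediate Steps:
O = -392 (O = 5 - 397 = -392)
c = -14504 (c = -392*37 = -14504)
c - y(186, -201) = -14504 - 1*(-177) = -14504 + 177 = -14327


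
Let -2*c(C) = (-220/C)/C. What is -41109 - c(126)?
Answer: -326323297/7938 ≈ -41109.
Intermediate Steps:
c(C) = 110/C² (c(C) = -(-220/C)/(2*C) = -(-110)/C² = 110/C²)
-41109 - c(126) = -41109 - 110/126² = -41109 - 110/15876 = -41109 - 1*55/7938 = -41109 - 55/7938 = -326323297/7938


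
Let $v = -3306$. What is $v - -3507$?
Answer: $201$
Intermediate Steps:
$v - -3507 = -3306 - -3507 = -3306 + 3507 = 201$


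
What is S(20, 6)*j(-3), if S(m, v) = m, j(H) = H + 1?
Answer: -40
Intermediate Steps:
j(H) = 1 + H
S(20, 6)*j(-3) = 20*(1 - 3) = 20*(-2) = -40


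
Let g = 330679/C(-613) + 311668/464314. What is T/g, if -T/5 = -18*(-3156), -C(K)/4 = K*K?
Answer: -33038549541761760/52486966927 ≈ -6.2946e+5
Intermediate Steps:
C(K) = -4*K² (C(K) = -4*K*K = -4*K²)
g = 157460900781/348949614932 (g = 330679/((-4*(-613)²)) + 311668/464314 = 330679/((-4*375769)) + 311668*(1/464314) = 330679/(-1503076) + 155834/232157 = 330679*(-1/1503076) + 155834/232157 = -330679/1503076 + 155834/232157 = 157460900781/348949614932 ≈ 0.45124)
T = -284040 (T = -(-90)*(-3156) = -5*56808 = -284040)
T/g = -284040/157460900781/348949614932 = -284040*348949614932/157460900781 = -33038549541761760/52486966927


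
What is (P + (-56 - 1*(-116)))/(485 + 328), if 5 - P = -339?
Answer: 404/813 ≈ 0.49692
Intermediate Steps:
P = 344 (P = 5 - 1*(-339) = 5 + 339 = 344)
(P + (-56 - 1*(-116)))/(485 + 328) = (344 + (-56 - 1*(-116)))/(485 + 328) = (344 + (-56 + 116))/813 = (344 + 60)*(1/813) = 404*(1/813) = 404/813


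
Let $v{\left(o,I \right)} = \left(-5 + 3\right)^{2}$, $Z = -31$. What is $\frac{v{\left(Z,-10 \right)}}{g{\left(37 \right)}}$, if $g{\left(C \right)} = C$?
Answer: $\frac{4}{37} \approx 0.10811$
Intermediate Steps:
$v{\left(o,I \right)} = 4$ ($v{\left(o,I \right)} = \left(-2\right)^{2} = 4$)
$\frac{v{\left(Z,-10 \right)}}{g{\left(37 \right)}} = \frac{4}{37}$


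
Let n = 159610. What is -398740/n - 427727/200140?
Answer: -14807333007/3194434540 ≈ -4.6354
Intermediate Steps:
-398740/n - 427727/200140 = -398740/159610 - 427727/200140 = -398740*1/159610 - 427727*1/200140 = -39874/15961 - 427727/200140 = -14807333007/3194434540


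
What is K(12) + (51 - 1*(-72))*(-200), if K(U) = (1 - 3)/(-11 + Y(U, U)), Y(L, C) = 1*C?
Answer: -24602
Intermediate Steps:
Y(L, C) = C
K(U) = -2/(-11 + U) (K(U) = (1 - 3)/(-11 + U) = -2/(-11 + U))
K(12) + (51 - 1*(-72))*(-200) = -2/(-11 + 12) + (51 - 1*(-72))*(-200) = -2/1 + (51 + 72)*(-200) = -2*1 + 123*(-200) = -2 - 24600 = -24602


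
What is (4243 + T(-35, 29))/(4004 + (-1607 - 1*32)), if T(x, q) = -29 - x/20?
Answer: 1533/860 ≈ 1.7826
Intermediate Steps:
T(x, q) = -29 - x/20
(4243 + T(-35, 29))/(4004 + (-1607 - 1*32)) = (4243 + (-29 - 1/20*(-35)))/(4004 + (-1607 - 1*32)) = (4243 + (-29 + 7/4))/(4004 + (-1607 - 32)) = (4243 - 109/4)/(4004 - 1639) = (16863/4)/2365 = (16863/4)*(1/2365) = 1533/860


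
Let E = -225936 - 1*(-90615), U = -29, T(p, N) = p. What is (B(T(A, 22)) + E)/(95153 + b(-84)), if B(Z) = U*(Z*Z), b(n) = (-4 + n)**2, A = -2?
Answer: -135437/102897 ≈ -1.3162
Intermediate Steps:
B(Z) = -29*Z**2 (B(Z) = -29*Z*Z = -29*Z**2)
E = -135321 (E = -225936 + 90615 = -135321)
(B(T(A, 22)) + E)/(95153 + b(-84)) = (-29*(-2)**2 - 135321)/(95153 + (-4 - 84)**2) = (-29*4 - 135321)/(95153 + (-88)**2) = (-116 - 135321)/(95153 + 7744) = -135437/102897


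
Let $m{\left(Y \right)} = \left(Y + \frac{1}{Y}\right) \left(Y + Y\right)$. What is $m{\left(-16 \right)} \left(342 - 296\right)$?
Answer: $23644$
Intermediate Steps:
$m{\left(Y \right)} = 2 Y \left(Y + \frac{1}{Y}\right)$ ($m{\left(Y \right)} = \left(Y + \frac{1}{Y}\right) 2 Y = 2 Y \left(Y + \frac{1}{Y}\right)$)
$m{\left(-16 \right)} \left(342 - 296\right) = \left(2 + 2 \left(-16\right)^{2}\right) \left(342 - 296\right) = \left(2 + 2 \cdot 256\right) 46 = \left(2 + 512\right) 46 = 514 \cdot 46 = 23644$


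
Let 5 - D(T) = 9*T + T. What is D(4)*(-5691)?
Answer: 199185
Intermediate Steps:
D(T) = 5 - 10*T (D(T) = 5 - (9*T + T) = 5 - 10*T)
D(4)*(-5691) = (5 - 10*4)*(-5691) = (5 - 40)*(-5691) = -35*(-5691) = 199185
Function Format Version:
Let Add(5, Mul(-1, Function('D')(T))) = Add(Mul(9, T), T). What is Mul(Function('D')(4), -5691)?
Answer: 199185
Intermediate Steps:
Function('D')(T) = Add(5, Mul(-10, T)) (Function('D')(T) = Add(5, Mul(-1, Add(Mul(9, T), T))) = Add(5, Mul(-1, Mul(10, T))) = Add(5, Mul(-10, T)))
Mul(Function('D')(4), -5691) = Mul(Add(5, Mul(-10, 4)), -5691) = Mul(Add(5, -40), -5691) = Mul(-35, -5691) = 199185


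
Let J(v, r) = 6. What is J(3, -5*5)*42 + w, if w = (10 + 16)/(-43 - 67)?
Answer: 13847/55 ≈ 251.76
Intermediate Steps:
w = -13/55 (w = 26/(-110) = 26*(-1/110) = -13/55 ≈ -0.23636)
J(3, -5*5)*42 + w = 6*42 - 13/55 = 252 - 13/55 = 13847/55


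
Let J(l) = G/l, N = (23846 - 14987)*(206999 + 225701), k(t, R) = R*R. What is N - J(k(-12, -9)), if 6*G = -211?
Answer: 1862978600011/486 ≈ 3.8333e+9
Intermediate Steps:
G = -211/6 (G = (⅙)*(-211) = -211/6 ≈ -35.167)
k(t, R) = R²
N = 3833289300 (N = 8859*432700 = 3833289300)
J(l) = -211/(6*l)
N - J(k(-12, -9)) = 3833289300 - (-211)/(6*((-9)²)) = 3833289300 - (-211)/(6*81) = 3833289300 - 1*(-211/486) = 3833289300 + 211/486 = 1862978600011/486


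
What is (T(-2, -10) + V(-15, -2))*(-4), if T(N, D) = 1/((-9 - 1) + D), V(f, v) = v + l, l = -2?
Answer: 81/5 ≈ 16.200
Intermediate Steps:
V(f, v) = -2 + v (V(f, v) = v - 2 = -2 + v)
T(N, D) = 1/(-10 + D)
(T(-2, -10) + V(-15, -2))*(-4) = (1/(-10 - 10) + (-2 - 2))*(-4) = (1/(-20) - 4)*(-4) = (-1/20 - 4)*(-4) = -81/20*(-4) = 81/5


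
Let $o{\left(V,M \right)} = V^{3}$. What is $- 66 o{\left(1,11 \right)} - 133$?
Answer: $-199$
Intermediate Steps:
$- 66 o{\left(1,11 \right)} - 133 = - 66 \cdot 1^{3} - 133 = \left(-66\right) 1 - 133 = -66 - 133 = -199$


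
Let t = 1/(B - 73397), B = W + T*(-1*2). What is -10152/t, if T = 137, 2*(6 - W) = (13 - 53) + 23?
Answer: 747760788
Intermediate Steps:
W = 29/2 (W = 6 - ((13 - 53) + 23)/2 = 6 - (-40 + 23)/2 = 6 - 1/2*(-17) = 6 + 17/2 = 29/2 ≈ 14.500)
B = -519/2 (B = 29/2 + 137*(-1*2) = 29/2 + 137*(-2) = 29/2 - 274 = -519/2 ≈ -259.50)
t = -2/147313 (t = 1/(-519/2 - 73397) = 1/(-147313/2) = -2/147313 ≈ -1.3577e-5)
-10152/t = -10152/(-2/147313) = -10152*(-147313/2) = 747760788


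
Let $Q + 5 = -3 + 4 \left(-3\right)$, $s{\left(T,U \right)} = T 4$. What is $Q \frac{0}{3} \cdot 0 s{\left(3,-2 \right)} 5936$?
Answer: $0$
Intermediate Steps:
$s{\left(T,U \right)} = 4 T$
$Q = -20$ ($Q = -5 + \left(-3 + 4 \left(-3\right)\right) = -5 - 15 = -20$)
$Q \frac{0}{3} \cdot 0 s{\left(3,-2 \right)} 5936 = - 20 \cdot \frac{0}{3} \cdot 0 \cdot 4 \cdot 3 \cdot 5936 = - 20 \cdot 0 \cdot \frac{1}{3} \cdot 0 \cdot 12 \cdot 5936 = \left(-20\right) 0 \cdot 0 \cdot 5936 = 0 \cdot 0 \cdot 5936 = 0 \cdot 5936 = 0$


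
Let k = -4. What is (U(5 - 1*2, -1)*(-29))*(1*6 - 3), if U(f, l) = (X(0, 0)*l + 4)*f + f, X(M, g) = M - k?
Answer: -261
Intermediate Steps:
X(M, g) = 4 + M (X(M, g) = M - 1*(-4) = M + 4 = 4 + M)
U(f, l) = f + f*(4 + 4*l) (U(f, l) = ((4 + 0)*l + 4)*f + f = (4*l + 4)*f + f = (4 + 4*l)*f + f = f*(4 + 4*l) + f = f + f*(4 + 4*l))
(U(5 - 1*2, -1)*(-29))*(1*6 - 3) = (((5 - 1*2)*(5 + 4*(-1)))*(-29))*(1*6 - 3) = (((5 - 2)*(5 - 4))*(-29))*(6 - 3) = ((3*1)*(-29))*3 = (3*(-29))*3 = -87*3 = -261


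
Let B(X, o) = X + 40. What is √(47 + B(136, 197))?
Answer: √223 ≈ 14.933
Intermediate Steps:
B(X, o) = 40 + X
√(47 + B(136, 197)) = √(47 + (40 + 136)) = √(47 + 176) = √223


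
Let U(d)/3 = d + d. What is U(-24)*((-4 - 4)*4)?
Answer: 4608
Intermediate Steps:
U(d) = 6*d (U(d) = 3*(d + d) = 3*(2*d) = 6*d)
U(-24)*((-4 - 4)*4) = (6*(-24))*((-4 - 4)*4) = -(-1152)*4 = -144*(-32) = 4608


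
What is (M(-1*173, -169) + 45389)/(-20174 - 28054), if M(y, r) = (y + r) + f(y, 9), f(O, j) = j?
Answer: -11264/12057 ≈ -0.93423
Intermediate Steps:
M(y, r) = 9 + r + y (M(y, r) = (y + r) + 9 = (r + y) + 9 = 9 + r + y)
(M(-1*173, -169) + 45389)/(-20174 - 28054) = ((9 - 169 - 1*173) + 45389)/(-20174 - 28054) = ((9 - 169 - 173) + 45389)/(-48228) = (-333 + 45389)*(-1/48228) = 45056*(-1/48228) = -11264/12057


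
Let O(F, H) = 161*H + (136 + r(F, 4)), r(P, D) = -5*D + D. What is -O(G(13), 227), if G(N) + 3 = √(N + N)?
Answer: -36667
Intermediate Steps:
G(N) = -3 + √2*√N (G(N) = -3 + √(N + N) = -3 + √(2*N) = -3 + √2*√N)
r(P, D) = -4*D
O(F, H) = 120 + 161*H (O(F, H) = 161*H + (136 - 4*4) = 161*H + (136 - 16) = 161*H + 120 = 120 + 161*H)
-O(G(13), 227) = -(120 + 161*227) = -(120 + 36547) = -1*36667 = -36667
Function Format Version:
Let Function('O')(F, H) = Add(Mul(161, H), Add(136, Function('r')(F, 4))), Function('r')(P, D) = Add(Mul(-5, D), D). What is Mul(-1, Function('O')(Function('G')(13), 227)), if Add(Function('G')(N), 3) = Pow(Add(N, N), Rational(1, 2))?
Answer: -36667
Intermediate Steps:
Function('G')(N) = Add(-3, Mul(Pow(2, Rational(1, 2)), Pow(N, Rational(1, 2)))) (Function('G')(N) = Add(-3, Pow(Add(N, N), Rational(1, 2))) = Add(-3, Pow(Mul(2, N), Rational(1, 2))) = Add(-3, Mul(Pow(2, Rational(1, 2)), Pow(N, Rational(1, 2)))))
Function('r')(P, D) = Mul(-4, D)
Function('O')(F, H) = Add(120, Mul(161, H)) (Function('O')(F, H) = Add(Mul(161, H), Add(136, Mul(-4, 4))) = Add(Mul(161, H), Add(136, -16)) = Add(Mul(161, H), 120) = Add(120, Mul(161, H)))
Mul(-1, Function('O')(Function('G')(13), 227)) = Mul(-1, Add(120, Mul(161, 227))) = Mul(-1, Add(120, 36547)) = Mul(-1, 36667) = -36667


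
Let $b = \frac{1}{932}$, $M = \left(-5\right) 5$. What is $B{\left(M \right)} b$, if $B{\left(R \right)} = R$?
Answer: $- \frac{25}{932} \approx -0.026824$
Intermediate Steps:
$M = -25$
$b = \frac{1}{932} \approx 0.001073$
$B{\left(M \right)} b = \left(-25\right) \frac{1}{932} = - \frac{25}{932}$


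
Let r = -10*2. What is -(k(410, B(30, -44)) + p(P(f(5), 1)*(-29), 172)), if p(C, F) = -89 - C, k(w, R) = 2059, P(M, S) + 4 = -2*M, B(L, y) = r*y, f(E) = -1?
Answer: -1912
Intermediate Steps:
r = -20
B(L, y) = -20*y
P(M, S) = -4 - 2*M
-(k(410, B(30, -44)) + p(P(f(5), 1)*(-29), 172)) = -(2059 + (-89 - (-4 - 2*(-1))*(-29))) = -(2059 + (-89 - (-4 + 2)*(-29))) = -(2059 + (-89 - (-2)*(-29))) = -(2059 + (-89 - 1*58)) = -(2059 + (-89 - 58)) = -(2059 - 147) = -1*1912 = -1912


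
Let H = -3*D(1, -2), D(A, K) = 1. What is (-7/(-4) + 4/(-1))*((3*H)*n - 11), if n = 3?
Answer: 171/2 ≈ 85.500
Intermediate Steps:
H = -3 (H = -3*1 = -3)
(-7/(-4) + 4/(-1))*((3*H)*n - 11) = (-7/(-4) + 4/(-1))*((3*(-3))*3 - 11) = (-7*(-¼) + 4*(-1))*(-9*3 - 11) = (7/4 - 4)*(-27 - 11) = -9/4*(-38) = 171/2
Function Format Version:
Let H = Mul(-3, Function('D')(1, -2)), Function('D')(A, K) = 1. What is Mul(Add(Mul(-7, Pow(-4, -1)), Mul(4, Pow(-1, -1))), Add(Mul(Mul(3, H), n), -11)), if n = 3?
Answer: Rational(171, 2) ≈ 85.500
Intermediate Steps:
H = -3 (H = Mul(-3, 1) = -3)
Mul(Add(Mul(-7, Pow(-4, -1)), Mul(4, Pow(-1, -1))), Add(Mul(Mul(3, H), n), -11)) = Mul(Add(Mul(-7, Pow(-4, -1)), Mul(4, Pow(-1, -1))), Add(Mul(Mul(3, -3), 3), -11)) = Mul(Add(Mul(-7, Rational(-1, 4)), Mul(4, -1)), Add(Mul(-9, 3), -11)) = Mul(Add(Rational(7, 4), -4), Add(-27, -11)) = Mul(Rational(-9, 4), -38) = Rational(171, 2)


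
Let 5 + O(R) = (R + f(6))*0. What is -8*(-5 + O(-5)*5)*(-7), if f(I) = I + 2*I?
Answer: -1680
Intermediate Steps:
f(I) = 3*I
O(R) = -5 (O(R) = -5 + (R + 3*6)*0 = -5 + (R + 18)*0 = -5 + (18 + R)*0 = -5 + 0 = -5)
-8*(-5 + O(-5)*5)*(-7) = -8*(-5 - 5*5)*(-7) = -8*(-5 - 25)*(-7) = -8*(-30)*(-7) = 240*(-7) = -1680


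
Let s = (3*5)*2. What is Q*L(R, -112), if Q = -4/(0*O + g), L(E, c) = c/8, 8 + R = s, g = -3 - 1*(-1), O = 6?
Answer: -28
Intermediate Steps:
g = -2 (g = -3 + 1 = -2)
s = 30 (s = 15*2 = 30)
R = 22 (R = -8 + 30 = 22)
L(E, c) = c/8 (L(E, c) = c*(⅛) = c/8)
Q = 2 (Q = -4/(0*6 - 2) = -4/(0 - 2) = -4/(-2) = -4*(-½) = 2)
Q*L(R, -112) = 2*((⅛)*(-112)) = 2*(-14) = -28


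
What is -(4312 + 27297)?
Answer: -31609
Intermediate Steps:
-(4312 + 27297) = -1*31609 = -31609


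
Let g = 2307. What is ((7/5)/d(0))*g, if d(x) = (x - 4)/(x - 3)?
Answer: 48447/20 ≈ 2422.4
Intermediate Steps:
d(x) = (-4 + x)/(-3 + x)
((7/5)/d(0))*g = ((7/5)/(((-4 + 0)/(-3 + 0))))*2307 = ((7*(⅕))/((-4/(-3))))*2307 = (7/(5*((-⅓*(-4)))))*2307 = (7/(5*(4/3)))*2307 = ((7/5)*(¾))*2307 = (21/20)*2307 = 48447/20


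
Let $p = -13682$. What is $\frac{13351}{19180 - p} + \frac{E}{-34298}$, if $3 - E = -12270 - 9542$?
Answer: $- \frac{64742983}{281775219} \approx -0.22977$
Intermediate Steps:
$E = 21815$ ($E = 3 - \left(-12270 - 9542\right) = 3 - -21812 = 3 + 21812 = 21815$)
$\frac{13351}{19180 - p} + \frac{E}{-34298} = \frac{13351}{19180 - -13682} + \frac{21815}{-34298} = \frac{13351}{19180 + 13682} + 21815 \left(- \frac{1}{34298}\right) = \frac{13351}{32862} - \frac{21815}{34298} = - \frac{64742983}{281775219}$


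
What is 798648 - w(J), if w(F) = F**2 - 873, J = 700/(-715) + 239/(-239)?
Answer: 16349324840/20449 ≈ 7.9952e+5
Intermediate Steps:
J = -283/143 (J = 700*(-1/715) + 239*(-1/239) = -140/143 - 1 = -283/143 ≈ -1.9790)
w(F) = -873 + F**2
798648 - w(J) = 798648 - (-873 + (-283/143)**2) = 798648 - (-873 + 80089/20449) = 798648 - 1*(-17771888/20449) = 798648 + 17771888/20449 = 16349324840/20449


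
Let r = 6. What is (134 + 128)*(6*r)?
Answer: 9432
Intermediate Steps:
(134 + 128)*(6*r) = (134 + 128)*(6*6) = 262*36 = 9432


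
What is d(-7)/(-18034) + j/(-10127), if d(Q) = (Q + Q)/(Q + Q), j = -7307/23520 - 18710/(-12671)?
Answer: -357091603567/2093378385406560 ≈ -0.00017058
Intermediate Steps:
j = 347472203/298021920 (j = -7307*1/23520 - 18710*(-1/12671) = -7307/23520 + 18710/12671 = 347472203/298021920 ≈ 1.1659)
d(Q) = 1 (d(Q) = (2*Q)/((2*Q)) = (2*Q)*(1/(2*Q)) = 1)
d(-7)/(-18034) + j/(-10127) = 1/(-18034) + (347472203/298021920)/(-10127) = 1*(-1/18034) + (347472203/298021920)*(-1/10127) = -1/18034 - 26728631/232159075680 = -357091603567/2093378385406560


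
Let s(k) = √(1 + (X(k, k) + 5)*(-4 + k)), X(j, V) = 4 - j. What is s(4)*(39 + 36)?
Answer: 75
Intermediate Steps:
s(k) = √(1 + (-4 + k)*(9 - k)) (s(k) = √(1 + ((4 - k) + 5)*(-4 + k)) = √(1 + (9 - k)*(-4 + k)) = √(1 + (-4 + k)*(9 - k)))
s(4)*(39 + 36) = √(-35 - 1*4² + 13*4)*(39 + 36) = √(-35 - 1*16 + 52)*75 = √(-35 - 16 + 52)*75 = √1*75 = 1*75 = 75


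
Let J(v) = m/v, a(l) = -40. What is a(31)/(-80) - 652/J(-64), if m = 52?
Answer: 20877/26 ≈ 802.96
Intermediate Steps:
J(v) = 52/v
a(31)/(-80) - 652/J(-64) = -40/(-80) - 652/(52/(-64)) = -40*(-1/80) - 652/(52*(-1/64)) = ½ - 652/(-13/16) = ½ - 652*(-16/13) = ½ + 10432/13 = 20877/26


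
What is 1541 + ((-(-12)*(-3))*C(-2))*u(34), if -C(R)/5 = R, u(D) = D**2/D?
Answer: -10699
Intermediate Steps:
u(D) = D
C(R) = -5*R
1541 + ((-(-12)*(-3))*C(-2))*u(34) = 1541 + ((-(-12)*(-3))*(-5*(-2)))*34 = 1541 + (-4*9*10)*34 = 1541 - 36*10*34 = 1541 - 360*34 = 1541 - 12240 = -10699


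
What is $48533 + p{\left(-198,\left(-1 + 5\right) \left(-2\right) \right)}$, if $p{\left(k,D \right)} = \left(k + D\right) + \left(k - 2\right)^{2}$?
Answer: $88327$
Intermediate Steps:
$p{\left(k,D \right)} = D + k + \left(-2 + k\right)^{2}$ ($p{\left(k,D \right)} = \left(D + k\right) + \left(-2 + k\right)^{2} = D + k + \left(-2 + k\right)^{2}$)
$48533 + p{\left(-198,\left(-1 + 5\right) \left(-2\right) \right)} = 48533 + \left(\left(-1 + 5\right) \left(-2\right) - 198 + \left(-2 - 198\right)^{2}\right) = 48533 + \left(4 \left(-2\right) - 198 + \left(-200\right)^{2}\right) = 48533 - -39794 = 48533 + 39794 = 88327$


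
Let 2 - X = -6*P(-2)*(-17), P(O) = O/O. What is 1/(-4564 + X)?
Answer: -1/4664 ≈ -0.00021441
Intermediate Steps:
P(O) = 1
X = -100 (X = 2 - (-6*1)*(-17) = 2 - (-6)*(-17) = 2 - 1*102 = 2 - 102 = -100)
1/(-4564 + X) = 1/(-4564 - 100) = 1/(-4664) = -1/4664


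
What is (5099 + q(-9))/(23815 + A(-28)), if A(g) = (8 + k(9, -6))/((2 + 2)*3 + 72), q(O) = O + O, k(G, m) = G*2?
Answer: 213402/1000243 ≈ 0.21335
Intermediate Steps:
k(G, m) = 2*G
q(O) = 2*O
A(g) = 13/42 (A(g) = (8 + 2*9)/((2 + 2)*3 + 72) = (8 + 18)/(4*3 + 72) = 26/(12 + 72) = 26/84 = 26*(1/84) = 13/42)
(5099 + q(-9))/(23815 + A(-28)) = (5099 + 2*(-9))/(23815 + 13/42) = (5099 - 18)/(1000243/42) = 5081*(42/1000243) = 213402/1000243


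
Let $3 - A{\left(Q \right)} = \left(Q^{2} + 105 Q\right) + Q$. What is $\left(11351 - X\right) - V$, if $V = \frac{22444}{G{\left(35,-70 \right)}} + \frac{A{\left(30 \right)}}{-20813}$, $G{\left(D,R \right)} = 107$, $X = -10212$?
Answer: $\frac{47553043722}{2226991} \approx 21353.0$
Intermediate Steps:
$A{\left(Q \right)} = 3 - Q^{2} - 106 Q$ ($A{\left(Q \right)} = 3 - \left(\left(Q^{2} + 105 Q\right) + Q\right) = 3 - \left(Q^{2} + 106 Q\right) = 3 - Q^{2} - 106 Q$)
$V = \frac{467563211}{2226991}$ ($V = \frac{22444}{107} + \frac{3 - 30^{2} - 3180}{-20813} = 22444 \cdot \frac{1}{107} + \left(3 - 900 - 3180\right) \left(- \frac{1}{20813}\right) = \frac{22444}{107} + \left(3 - 900 - 3180\right) \left(- \frac{1}{20813}\right) = \frac{22444}{107} - - \frac{4077}{20813} = \frac{22444}{107} + \frac{4077}{20813} = \frac{467563211}{2226991} \approx 209.95$)
$\left(11351 - X\right) - V = \left(11351 - -10212\right) - \frac{467563211}{2226991} = \left(11351 + 10212\right) - \frac{467563211}{2226991} = 21563 - \frac{467563211}{2226991} = \frac{47553043722}{2226991}$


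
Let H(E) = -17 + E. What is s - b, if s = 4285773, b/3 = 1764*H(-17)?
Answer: 4465701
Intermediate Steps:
b = -179928 (b = 3*(1764*(-17 - 17)) = 3*(1764*(-34)) = 3*(-59976) = -179928)
s - b = 4285773 - 1*(-179928) = 4285773 + 179928 = 4465701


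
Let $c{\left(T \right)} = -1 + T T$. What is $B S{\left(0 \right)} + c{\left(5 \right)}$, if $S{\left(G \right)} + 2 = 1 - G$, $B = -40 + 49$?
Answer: $15$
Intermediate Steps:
$B = 9$
$S{\left(G \right)} = -1 - G$ ($S{\left(G \right)} = -2 - \left(-1 + G\right) = -1 - G$)
$c{\left(T \right)} = -1 + T^{2}$
$B S{\left(0 \right)} + c{\left(5 \right)} = 9 \left(-1 - 0\right) - \left(1 - 5^{2}\right) = 9 \left(-1 + 0\right) + \left(-1 + 25\right) = 9 \left(-1\right) + 24 = -9 + 24 = 15$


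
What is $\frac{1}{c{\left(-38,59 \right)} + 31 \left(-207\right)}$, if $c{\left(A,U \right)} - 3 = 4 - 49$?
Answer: $- \frac{1}{6459} \approx -0.00015482$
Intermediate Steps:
$c{\left(A,U \right)} = -42$ ($c{\left(A,U \right)} = 3 + \left(4 - 49\right) = 3 - 45 = -42$)
$\frac{1}{c{\left(-38,59 \right)} + 31 \left(-207\right)} = \frac{1}{-42 + 31 \left(-207\right)} = \frac{1}{-42 - 6417} = \frac{1}{-6459} = - \frac{1}{6459}$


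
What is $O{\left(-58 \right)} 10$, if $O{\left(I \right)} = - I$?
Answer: $580$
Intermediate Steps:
$O{\left(-58 \right)} 10 = \left(-1\right) \left(-58\right) 10 = 58 \cdot 10 = 580$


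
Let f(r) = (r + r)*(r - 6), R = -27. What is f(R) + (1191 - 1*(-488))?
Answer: 3461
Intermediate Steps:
f(r) = 2*r*(-6 + r) (f(r) = (2*r)*(-6 + r) = 2*r*(-6 + r))
f(R) + (1191 - 1*(-488)) = 2*(-27)*(-6 - 27) + (1191 - 1*(-488)) = 2*(-27)*(-33) + (1191 + 488) = 1782 + 1679 = 3461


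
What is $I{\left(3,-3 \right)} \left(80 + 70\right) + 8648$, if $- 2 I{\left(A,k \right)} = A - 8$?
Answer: $9023$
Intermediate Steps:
$I{\left(A,k \right)} = 4 - \frac{A}{2}$ ($I{\left(A,k \right)} = - \frac{A - 8}{2} = - \frac{-8 + A}{2} = 4 - \frac{A}{2}$)
$I{\left(3,-3 \right)} \left(80 + 70\right) + 8648 = \left(4 - \frac{3}{2}\right) \left(80 + 70\right) + 8648 = \left(4 - \frac{3}{2}\right) 150 + 8648 = \frac{5}{2} \cdot 150 + 8648 = 375 + 8648 = 9023$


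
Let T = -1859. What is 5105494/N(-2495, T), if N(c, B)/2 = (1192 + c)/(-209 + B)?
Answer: 5279080796/1303 ≈ 4.0515e+6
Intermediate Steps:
N(c, B) = 2*(1192 + c)/(-209 + B) (N(c, B) = 2*((1192 + c)/(-209 + B)) = 2*(1192 + c)/(-209 + B))
5105494/N(-2495, T) = 5105494/((2*(1192 - 2495)/(-209 - 1859))) = 5105494/((2*(-1303)/(-2068))) = 5105494/((2*(-1/2068)*(-1303))) = 5105494/(1303/1034) = 5105494*(1034/1303) = 5279080796/1303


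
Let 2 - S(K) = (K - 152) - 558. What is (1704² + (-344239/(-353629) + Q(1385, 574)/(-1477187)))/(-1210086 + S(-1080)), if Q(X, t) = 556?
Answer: -1516780289215886737/631183981832101162 ≈ -2.4031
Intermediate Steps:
S(K) = 712 - K (S(K) = 2 - ((K - 152) - 558) = 2 - ((-152 + K) - 558) = 2 - (-710 + K) = 2 + (710 - K) = 712 - K)
(1704² + (-344239/(-353629) + Q(1385, 574)/(-1477187)))/(-1210086 + S(-1080)) = (1704² + (-344239/(-353629) + 556/(-1477187)))/(-1210086 + (712 - 1*(-1080))) = (2903616 + (-344239*(-1/353629) + 556*(-1/1477187)))/(-1210086 + (712 + 1080)) = (2903616 + (344239/353629 - 556/1477187))/(-1210086 + 1792) = (2903616 + 508308757969/522376161623)/(-1208294) = (1516780289215886737/522376161623)*(-1/1208294) = -1516780289215886737/631183981832101162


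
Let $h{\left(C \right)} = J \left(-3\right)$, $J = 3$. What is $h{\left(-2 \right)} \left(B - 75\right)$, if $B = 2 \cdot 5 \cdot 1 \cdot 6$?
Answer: $135$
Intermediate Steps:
$h{\left(C \right)} = -9$ ($h{\left(C \right)} = 3 \left(-3\right) = -9$)
$B = 60$ ($B = 10 \cdot 6 = 60$)
$h{\left(-2 \right)} \left(B - 75\right) = - 9 \left(60 - 75\right) = \left(-9\right) \left(-15\right) = 135$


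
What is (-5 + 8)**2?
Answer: 9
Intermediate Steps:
(-5 + 8)**2 = 3**2 = 9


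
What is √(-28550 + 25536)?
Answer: I*√3014 ≈ 54.9*I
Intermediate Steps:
√(-28550 + 25536) = √(-3014) = I*√3014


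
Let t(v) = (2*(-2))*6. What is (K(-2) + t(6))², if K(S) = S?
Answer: 676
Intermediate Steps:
t(v) = -24 (t(v) = -4*6 = -24)
(K(-2) + t(6))² = (-2 - 24)² = (-26)² = 676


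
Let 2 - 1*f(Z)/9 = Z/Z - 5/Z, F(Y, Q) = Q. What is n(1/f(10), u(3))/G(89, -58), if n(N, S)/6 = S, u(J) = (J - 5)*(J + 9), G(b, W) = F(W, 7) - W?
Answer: -144/65 ≈ -2.2154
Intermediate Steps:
G(b, W) = 7 - W
f(Z) = 9 + 45/Z (f(Z) = 18 - 9*(Z/Z - 5/Z) = 18 - 9*(1 - 5/Z) = 18 + (-9 + 45/Z) = 9 + 45/Z)
u(J) = (-5 + J)*(9 + J)
n(N, S) = 6*S
n(1/f(10), u(3))/G(89, -58) = (6*(-45 + 3² + 4*3))/(7 - 1*(-58)) = (6*(-45 + 9 + 12))/(7 + 58) = (6*(-24))/65 = -144*1/65 = -144/65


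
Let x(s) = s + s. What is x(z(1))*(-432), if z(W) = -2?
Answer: 1728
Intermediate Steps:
x(s) = 2*s
x(z(1))*(-432) = (2*(-2))*(-432) = -4*(-432) = 1728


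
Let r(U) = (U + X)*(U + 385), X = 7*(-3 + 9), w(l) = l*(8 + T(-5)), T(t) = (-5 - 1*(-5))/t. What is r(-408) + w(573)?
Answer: 13002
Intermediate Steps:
T(t) = 0 (T(t) = (-5 + 5)/t = 0/t = 0)
w(l) = 8*l (w(l) = l*(8 + 0) = l*8 = 8*l)
X = 42 (X = 7*6 = 42)
r(U) = (42 + U)*(385 + U) (r(U) = (U + 42)*(U + 385) = (42 + U)*(385 + U))
r(-408) + w(573) = (16170 + (-408)² + 427*(-408)) + 8*573 = (16170 + 166464 - 174216) + 4584 = 8418 + 4584 = 13002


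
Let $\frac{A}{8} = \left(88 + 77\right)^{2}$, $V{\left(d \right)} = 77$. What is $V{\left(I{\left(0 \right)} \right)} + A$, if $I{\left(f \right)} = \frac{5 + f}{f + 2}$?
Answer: $217877$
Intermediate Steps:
$I{\left(f \right)} = \frac{5 + f}{2 + f}$
$A = 217800$ ($A = 8 \left(88 + 77\right)^{2} = 8 \cdot 165^{2} = 8 \cdot 27225 = 217800$)
$V{\left(I{\left(0 \right)} \right)} + A = 77 + 217800 = 217877$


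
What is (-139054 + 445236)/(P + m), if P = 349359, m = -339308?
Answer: 306182/10051 ≈ 30.463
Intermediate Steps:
(-139054 + 445236)/(P + m) = (-139054 + 445236)/(349359 - 339308) = 306182/10051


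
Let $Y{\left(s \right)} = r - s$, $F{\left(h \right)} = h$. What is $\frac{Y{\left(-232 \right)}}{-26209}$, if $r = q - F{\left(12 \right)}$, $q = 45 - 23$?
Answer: $- \frac{242}{26209} \approx -0.0092335$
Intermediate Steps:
$q = 22$ ($q = 45 - 23 = 22$)
$r = 10$ ($r = 22 - 12 = 10$)
$Y{\left(s \right)} = 10 - s$
$\frac{Y{\left(-232 \right)}}{-26209} = \frac{10 - -232}{-26209} = \left(10 + 232\right) \left(- \frac{1}{26209}\right) = 242 \left(- \frac{1}{26209}\right) = - \frac{242}{26209}$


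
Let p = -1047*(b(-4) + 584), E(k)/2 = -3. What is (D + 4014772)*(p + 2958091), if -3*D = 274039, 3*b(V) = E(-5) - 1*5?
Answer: 9221941407838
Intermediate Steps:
E(k) = -6 (E(k) = 2*(-3) = -6)
b(V) = -11/3 (b(V) = (-6 - 1*5)/3 = (-6 - 5)/3 = (⅓)*(-11) = -11/3)
D = -274039/3 (D = -⅓*274039 = -274039/3 ≈ -91346.)
p = -607609 (p = -1047*(-11/3 + 584) = -1047*1741/3 = -607609)
(D + 4014772)*(p + 2958091) = (-274039/3 + 4014772)*(-607609 + 2958091) = (11770277/3)*2350482 = 9221941407838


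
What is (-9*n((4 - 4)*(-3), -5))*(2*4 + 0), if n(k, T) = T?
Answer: 360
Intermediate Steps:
(-9*n((4 - 4)*(-3), -5))*(2*4 + 0) = (-9*(-5))*(2*4 + 0) = 45*(8 + 0) = 45*8 = 360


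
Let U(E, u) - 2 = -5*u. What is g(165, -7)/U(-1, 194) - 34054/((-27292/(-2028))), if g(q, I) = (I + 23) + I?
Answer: -16712947311/6604664 ≈ -2530.5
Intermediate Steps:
U(E, u) = 2 - 5*u
g(q, I) = 23 + 2*I (g(q, I) = (23 + I) + I = 23 + 2*I)
g(165, -7)/U(-1, 194) - 34054/((-27292/(-2028))) = (23 + 2*(-7))/(2 - 5*194) - 34054/((-27292/(-2028))) = (23 - 14)/(2 - 970) - 34054/((-27292*(-1/2028))) = 9/(-968) - 34054/6823/507 = 9*(-1/968) - 34054*507/6823 = -9/968 - 17265378/6823 = -16712947311/6604664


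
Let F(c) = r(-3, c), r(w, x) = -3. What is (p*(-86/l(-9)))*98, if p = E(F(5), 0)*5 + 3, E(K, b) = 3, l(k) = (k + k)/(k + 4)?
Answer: -42140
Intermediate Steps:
F(c) = -3
l(k) = 2*k/(4 + k) (l(k) = (2*k)/(4 + k) = 2*k/(4 + k))
p = 18 (p = 3*5 + 3 = 15 + 3 = 18)
(p*(-86/l(-9)))*98 = (18*(-86/(2*(-9)/(4 - 9))))*98 = (18*(-86/(2*(-9)/(-5))))*98 = (18*(-86/(2*(-9)*(-⅕))))*98 = (18*(-86/18/5))*98 = (18*(-86*5/18))*98 = (18*(-1*215/9))*98 = (18*(-215/9))*98 = -430*98 = -42140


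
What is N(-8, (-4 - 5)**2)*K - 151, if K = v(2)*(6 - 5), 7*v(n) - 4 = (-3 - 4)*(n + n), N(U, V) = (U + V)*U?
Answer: 12959/7 ≈ 1851.3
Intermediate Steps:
N(U, V) = U*(U + V)
v(n) = 4/7 - 2*n (v(n) = 4/7 + ((-3 - 4)*(n + n))/7 = 4/7 + (-14*n)/7 = 4/7 - 2*n)
K = -24/7 (K = (4/7 - 2*2)*(6 - 5) = (4/7 - 4)*1 = -24/7*1 = -24/7 ≈ -3.4286)
N(-8, (-4 - 5)**2)*K - 151 = -8*(-8 + (-4 - 5)**2)*(-24/7) - 151 = -8*(-8 + (-9)**2)*(-24/7) - 151 = -8*(-8 + 81)*(-24/7) - 151 = -8*73*(-24/7) - 151 = -584*(-24/7) - 151 = 14016/7 - 151 = 12959/7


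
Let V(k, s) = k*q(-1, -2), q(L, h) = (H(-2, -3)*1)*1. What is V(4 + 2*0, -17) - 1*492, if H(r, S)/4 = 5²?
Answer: -92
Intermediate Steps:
H(r, S) = 100 (H(r, S) = 4*5² = 4*25 = 100)
q(L, h) = 100 (q(L, h) = (100*1)*1 = 100*1 = 100)
V(k, s) = 100*k (V(k, s) = k*100 = 100*k)
V(4 + 2*0, -17) - 1*492 = 100*(4 + 2*0) - 1*492 = 100*(4 + 0) - 492 = 100*4 - 492 = 400 - 492 = -92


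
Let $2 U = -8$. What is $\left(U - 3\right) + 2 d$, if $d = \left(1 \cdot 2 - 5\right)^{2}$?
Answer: $11$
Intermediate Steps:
$U = -4$ ($U = \frac{1}{2} \left(-8\right) = -4$)
$d = 9$ ($d = \left(2 - 5\right)^{2} = \left(-3\right)^{2} = 9$)
$\left(U - 3\right) + 2 d = \left(-4 - 3\right) + 2 \cdot 9 = -7 + 18 = 11$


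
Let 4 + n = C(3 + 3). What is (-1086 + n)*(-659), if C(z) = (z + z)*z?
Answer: 670862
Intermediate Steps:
C(z) = 2*z² (C(z) = (2*z)*z = 2*z²)
n = 68 (n = -4 + 2*(3 + 3)² = -4 + 2*6² = -4 + 2*36 = -4 + 72 = 68)
(-1086 + n)*(-659) = (-1086 + 68)*(-659) = -1018*(-659) = 670862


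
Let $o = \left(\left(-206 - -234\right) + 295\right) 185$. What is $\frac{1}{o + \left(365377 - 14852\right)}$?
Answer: $\frac{1}{410280} \approx 2.4374 \cdot 10^{-6}$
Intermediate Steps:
$o = 59755$ ($o = \left(\left(-206 + 234\right) + 295\right) 185 = \left(28 + 295\right) 185 = 323 \cdot 185 = 59755$)
$\frac{1}{o + \left(365377 - 14852\right)} = \frac{1}{59755 + \left(365377 - 14852\right)} = \frac{1}{59755 + 350525} = \frac{1}{410280}$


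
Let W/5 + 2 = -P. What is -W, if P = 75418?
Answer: 377100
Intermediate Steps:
W = -377100 (W = -10 + 5*(-1*75418) = -10 + 5*(-75418) = -10 - 377090 = -377100)
-W = -1*(-377100) = 377100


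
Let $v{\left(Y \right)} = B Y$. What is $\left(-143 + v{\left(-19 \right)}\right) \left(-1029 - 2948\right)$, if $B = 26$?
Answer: $2533349$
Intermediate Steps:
$v{\left(Y \right)} = 26 Y$
$\left(-143 + v{\left(-19 \right)}\right) \left(-1029 - 2948\right) = \left(-143 + 26 \left(-19\right)\right) \left(-1029 - 2948\right) = \left(-143 - 494\right) \left(-3977\right) = \left(-637\right) \left(-3977\right) = 2533349$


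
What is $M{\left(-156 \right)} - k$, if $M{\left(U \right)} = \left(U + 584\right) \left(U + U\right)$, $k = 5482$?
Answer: $-139018$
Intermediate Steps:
$M{\left(U \right)} = 2 U \left(584 + U\right)$ ($M{\left(U \right)} = \left(584 + U\right) 2 U = 2 U \left(584 + U\right)$)
$M{\left(-156 \right)} - k = 2 \left(-156\right) \left(584 - 156\right) - 5482 = 2 \left(-156\right) 428 - 5482 = -133536 - 5482 = -139018$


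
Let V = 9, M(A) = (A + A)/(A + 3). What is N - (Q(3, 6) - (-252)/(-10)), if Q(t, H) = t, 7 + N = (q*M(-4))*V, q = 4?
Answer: 1516/5 ≈ 303.20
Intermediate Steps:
M(A) = 2*A/(3 + A) (M(A) = (2*A)/(3 + A) = 2*A/(3 + A))
N = 281 (N = -7 + (4*(2*(-4)/(3 - 4)))*9 = -7 + (4*(2*(-4)/(-1)))*9 = -7 + (4*(2*(-4)*(-1)))*9 = -7 + (4*8)*9 = -7 + 32*9 = -7 + 288 = 281)
N - (Q(3, 6) - (-252)/(-10)) = 281 - (3 - (-252)/(-10)) = 281 - (3 - (-252)*(-1)/10) = 281 - (3 - 21*6/5) = 281 - (3 - 126/5) = 281 - 1*(-111/5) = 281 + 111/5 = 1516/5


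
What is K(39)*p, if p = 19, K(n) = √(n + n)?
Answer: 19*√78 ≈ 167.80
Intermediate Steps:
K(n) = √2*√n (K(n) = √(2*n) = √2*√n)
K(39)*p = (√2*√39)*19 = √78*19 = 19*√78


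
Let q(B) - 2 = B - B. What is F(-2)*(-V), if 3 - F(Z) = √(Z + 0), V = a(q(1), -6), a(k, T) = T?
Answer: 18 - 6*I*√2 ≈ 18.0 - 8.4853*I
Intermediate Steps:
q(B) = 2 (q(B) = 2 + (B - B) = 2 + 0 = 2)
V = -6
F(Z) = 3 - √Z (F(Z) = 3 - √(Z + 0) = 3 - √Z)
F(-2)*(-V) = (3 - √(-2))*(-1*(-6)) = (3 - I*√2)*6 = 18 - 6*I*√2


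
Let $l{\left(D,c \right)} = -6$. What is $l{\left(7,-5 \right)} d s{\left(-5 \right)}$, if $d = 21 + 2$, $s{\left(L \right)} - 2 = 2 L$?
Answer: $1104$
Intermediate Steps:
$s{\left(L \right)} = 2 + 2 L$
$d = 23$
$l{\left(7,-5 \right)} d s{\left(-5 \right)} = \left(-6\right) 23 \left(2 + 2 \left(-5\right)\right) = - 138 \left(2 - 10\right) = \left(-138\right) \left(-8\right) = 1104$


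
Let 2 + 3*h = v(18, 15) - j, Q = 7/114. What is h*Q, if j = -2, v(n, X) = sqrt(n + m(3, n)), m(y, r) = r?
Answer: 7/57 ≈ 0.12281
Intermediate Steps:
Q = 7/114 (Q = 7*(1/114) = 7/114 ≈ 0.061404)
v(n, X) = sqrt(2)*sqrt(n) (v(n, X) = sqrt(n + n) = sqrt(2*n) = sqrt(2)*sqrt(n))
h = 2 (h = -2/3 + (sqrt(2)*sqrt(18) - 1*(-2))/3 = -2/3 + (sqrt(2)*(3*sqrt(2)) + 2)/3 = -2/3 + (6 + 2)/3 = -2/3 + (1/3)*8 = -2/3 + 8/3 = 2)
h*Q = 2*(7/114) = 7/57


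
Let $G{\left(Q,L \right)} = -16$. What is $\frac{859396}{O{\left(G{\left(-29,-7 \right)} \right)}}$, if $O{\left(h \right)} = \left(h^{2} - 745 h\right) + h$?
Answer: $\frac{214849}{3040} \approx 70.674$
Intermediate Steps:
$O{\left(h \right)} = h^{2} - 744 h$
$\frac{859396}{O{\left(G{\left(-29,-7 \right)} \right)}} = \frac{859396}{\left(-16\right) \left(-744 - 16\right)} = \frac{859396}{\left(-16\right) \left(-760\right)} = \frac{859396}{12160} = 859396 \cdot \frac{1}{12160} = \frac{214849}{3040}$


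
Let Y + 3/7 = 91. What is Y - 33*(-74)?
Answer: 17728/7 ≈ 2532.6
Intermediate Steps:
Y = 634/7 (Y = -3/7 + 91 = 634/7 ≈ 90.571)
Y - 33*(-74) = 634/7 - 33*(-74) = 634/7 + 2442 = 17728/7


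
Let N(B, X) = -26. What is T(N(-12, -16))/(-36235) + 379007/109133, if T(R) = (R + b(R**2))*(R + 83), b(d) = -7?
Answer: 13938597818/3954434255 ≈ 3.5248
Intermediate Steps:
T(R) = (-7 + R)*(83 + R) (T(R) = (R - 7)*(R + 83) = (-7 + R)*(83 + R))
T(N(-12, -16))/(-36235) + 379007/109133 = (-581 + (-26)**2 + 76*(-26))/(-36235) + 379007/109133 = (-581 + 676 - 1976)*(-1/36235) + 379007*(1/109133) = -1881*(-1/36235) + 379007/109133 = 1881/36235 + 379007/109133 = 13938597818/3954434255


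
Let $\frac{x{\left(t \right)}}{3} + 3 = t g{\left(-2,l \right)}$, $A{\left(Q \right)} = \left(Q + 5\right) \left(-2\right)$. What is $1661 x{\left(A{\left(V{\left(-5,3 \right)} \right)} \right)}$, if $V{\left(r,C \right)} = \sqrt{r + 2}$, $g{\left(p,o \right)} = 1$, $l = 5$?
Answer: $-64779 - 9966 i \sqrt{3} \approx -64779.0 - 17262.0 i$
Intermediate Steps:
$V{\left(r,C \right)} = \sqrt{2 + r}$
$A{\left(Q \right)} = -10 - 2 Q$ ($A{\left(Q \right)} = \left(5 + Q\right) \left(-2\right) = -10 - 2 Q$)
$x{\left(t \right)} = -9 + 3 t$ ($x{\left(t \right)} = -9 + 3 t 1 = -9 + 3 t$)
$1661 x{\left(A{\left(V{\left(-5,3 \right)} \right)} \right)} = 1661 \left(-9 + 3 \left(-10 - 2 \sqrt{2 - 5}\right)\right) = 1661 \left(-9 + 3 \left(-10 - 2 \sqrt{-3}\right)\right) = 1661 \left(-9 + 3 \left(-10 - 2 i \sqrt{3}\right)\right) = 1661 \left(-9 - \left(30 + 6 i \sqrt{3}\right)\right) = 1661 \left(-39 - 6 i \sqrt{3}\right) = -64779 - 9966 i \sqrt{3}$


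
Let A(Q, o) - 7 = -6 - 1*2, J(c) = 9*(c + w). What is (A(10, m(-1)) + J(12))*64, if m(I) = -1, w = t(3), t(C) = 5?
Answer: 9728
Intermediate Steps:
w = 5
J(c) = 45 + 9*c (J(c) = 9*(c + 5) = 9*(5 + c) = 45 + 9*c)
A(Q, o) = -1 (A(Q, o) = 7 + (-6 - 1*2) = 7 + (-6 - 2) = 7 - 8 = -1)
(A(10, m(-1)) + J(12))*64 = (-1 + (45 + 9*12))*64 = (-1 + (45 + 108))*64 = (-1 + 153)*64 = 152*64 = 9728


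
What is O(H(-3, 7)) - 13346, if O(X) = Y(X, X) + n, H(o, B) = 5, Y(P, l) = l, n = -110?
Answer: -13451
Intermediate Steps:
O(X) = -110 + X (O(X) = X - 110 = -110 + X)
O(H(-3, 7)) - 13346 = (-110 + 5) - 13346 = -105 - 13346 = -13451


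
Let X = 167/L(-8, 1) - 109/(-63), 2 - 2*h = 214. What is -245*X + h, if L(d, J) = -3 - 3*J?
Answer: 113207/18 ≈ 6289.3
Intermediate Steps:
h = -106 (h = 1 - ½*214 = 1 - 107 = -106)
X = -3289/126 (X = 167/(-3 - 3*1) - 109/(-63) = 167/(-3 - 3) - 109*(-1/63) = 167/(-6) + 109/63 = 167*(-⅙) + 109/63 = -167/6 + 109/63 = -3289/126 ≈ -26.103)
-245*X + h = -245*(-3289/126) - 106 = 115115/18 - 106 = 113207/18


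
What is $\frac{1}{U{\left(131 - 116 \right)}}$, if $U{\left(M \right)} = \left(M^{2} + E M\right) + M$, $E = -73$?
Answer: $- \frac{1}{855} \approx -0.0011696$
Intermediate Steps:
$U{\left(M \right)} = M^{2} - 72 M$ ($U{\left(M \right)} = \left(M^{2} - 73 M\right) + M = M^{2} - 72 M$)
$\frac{1}{U{\left(131 - 116 \right)}} = \frac{1}{\left(131 - 116\right) \left(-72 + \left(131 - 116\right)\right)} = \frac{1}{15 \left(-72 + 15\right)} = \frac{1}{15 \left(-57\right)} = \frac{1}{-855} = - \frac{1}{855}$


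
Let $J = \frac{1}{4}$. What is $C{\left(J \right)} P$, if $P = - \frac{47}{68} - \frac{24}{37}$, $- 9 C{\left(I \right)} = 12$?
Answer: $\frac{3371}{1887} \approx 1.7864$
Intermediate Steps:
$J = \frac{1}{4} \approx 0.25$
$C{\left(I \right)} = - \frac{4}{3}$ ($C{\left(I \right)} = \left(- \frac{1}{9}\right) 12 = - \frac{4}{3}$)
$P = - \frac{3371}{2516}$ ($P = \left(-47\right) \frac{1}{68} - \frac{24}{37} = - \frac{47}{68} - \frac{24}{37} = - \frac{3371}{2516} \approx -1.3398$)
$C{\left(J \right)} P = \left(- \frac{4}{3}\right) \left(- \frac{3371}{2516}\right) = \frac{3371}{1887}$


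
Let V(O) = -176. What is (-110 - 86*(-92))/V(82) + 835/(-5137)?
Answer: -1828447/41096 ≈ -44.492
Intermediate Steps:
(-110 - 86*(-92))/V(82) + 835/(-5137) = (-110 - 86*(-92))/(-176) + 835/(-5137) = (-110 + 7912)*(-1/176) + 835*(-1/5137) = 7802*(-1/176) - 835/5137 = -3901/88 - 835/5137 = -1828447/41096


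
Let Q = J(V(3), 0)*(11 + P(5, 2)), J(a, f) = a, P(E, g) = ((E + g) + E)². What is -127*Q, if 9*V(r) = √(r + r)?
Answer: -19685*√6/9 ≈ -5357.6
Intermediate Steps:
V(r) = √2*√r/9 (V(r) = √(r + r)/9 = √(2*r)/9 = (√2*√r)/9 = √2*√r/9)
P(E, g) = (g + 2*E)²
Q = 155*√6/9 (Q = (√2*√3/9)*(11 + (2 + 2*5)²) = (√6/9)*(11 + (2 + 10)²) = (√6/9)*(11 + 12²) = (√6/9)*(11 + 144) = (√6/9)*155 = 155*√6/9 ≈ 42.186)
-127*Q = -19685*√6/9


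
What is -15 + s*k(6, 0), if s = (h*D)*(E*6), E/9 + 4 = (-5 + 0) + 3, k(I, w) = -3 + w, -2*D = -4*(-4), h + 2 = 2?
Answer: -15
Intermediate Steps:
h = 0 (h = -2 + 2 = 0)
D = -8 (D = -(-2)*(-4) = -½*16 = -8)
E = -54 (E = -36 + 9*((-5 + 0) + 3) = -36 + 9*(-5 + 3) = -36 + 9*(-2) = -36 - 18 = -54)
s = 0 (s = (0*(-8))*(-54*6) = 0*(-324) = 0)
-15 + s*k(6, 0) = -15 + 0*(-3 + 0) = -15 + 0*(-3) = -15 + 0 = -15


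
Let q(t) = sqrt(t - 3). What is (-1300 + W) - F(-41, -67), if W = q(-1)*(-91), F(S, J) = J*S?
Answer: -4047 - 182*I ≈ -4047.0 - 182.0*I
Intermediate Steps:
q(t) = sqrt(-3 + t)
W = -182*I (W = sqrt(-3 - 1)*(-91) = sqrt(-4)*(-91) = (2*I)*(-91) = -182*I ≈ -182.0*I)
(-1300 + W) - F(-41, -67) = (-1300 - 182*I) - (-67)*(-41) = (-1300 - 182*I) - 1*2747 = (-1300 - 182*I) - 2747 = -4047 - 182*I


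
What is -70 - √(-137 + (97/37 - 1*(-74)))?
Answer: -70 - I*√82658/37 ≈ -70.0 - 7.7704*I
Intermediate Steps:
-70 - √(-137 + (97/37 - 1*(-74))) = -70 - √(-137 + (97*(1/37) + 74)) = -70 - √(-137 + (97/37 + 74)) = -70 - √(-137 + 2835/37) = -70 - √(-2234/37) = -70 - I*√82658/37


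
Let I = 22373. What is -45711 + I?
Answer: -23338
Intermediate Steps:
-45711 + I = -45711 + 22373 = -23338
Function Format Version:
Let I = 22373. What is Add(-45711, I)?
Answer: -23338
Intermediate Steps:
Add(-45711, I) = Add(-45711, 22373) = -23338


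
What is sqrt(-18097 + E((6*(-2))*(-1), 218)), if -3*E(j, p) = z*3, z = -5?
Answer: 2*I*sqrt(4523) ≈ 134.51*I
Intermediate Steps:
E(j, p) = 5 (E(j, p) = -(-5)*3/3 = -1/3*(-15) = 5)
sqrt(-18097 + E((6*(-2))*(-1), 218)) = sqrt(-18097 + 5) = sqrt(-18092) = 2*I*sqrt(4523)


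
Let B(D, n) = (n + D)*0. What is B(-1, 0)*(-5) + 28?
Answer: 28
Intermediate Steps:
B(D, n) = 0 (B(D, n) = (D + n)*0 = 0)
B(-1, 0)*(-5) + 28 = 0*(-5) + 28 = 0 + 28 = 28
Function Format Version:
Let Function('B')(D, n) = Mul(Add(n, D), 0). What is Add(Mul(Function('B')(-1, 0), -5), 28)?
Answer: 28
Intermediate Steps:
Function('B')(D, n) = 0 (Function('B')(D, n) = Mul(Add(D, n), 0) = 0)
Add(Mul(Function('B')(-1, 0), -5), 28) = Add(Mul(0, -5), 28) = Add(0, 28) = 28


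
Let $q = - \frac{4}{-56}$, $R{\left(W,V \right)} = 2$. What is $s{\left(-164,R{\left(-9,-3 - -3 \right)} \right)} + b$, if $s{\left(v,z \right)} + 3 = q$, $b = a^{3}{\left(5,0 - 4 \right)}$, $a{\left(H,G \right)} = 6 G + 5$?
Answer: $- \frac{96067}{14} \approx -6861.9$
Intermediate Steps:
$a{\left(H,G \right)} = 5 + 6 G$
$b = -6859$ ($b = \left(5 + 6 \left(0 - 4\right)\right)^{3} = \left(5 + 6 \left(-4\right)\right)^{3} = \left(5 - 24\right)^{3} = \left(-19\right)^{3} = -6859$)
$q = \frac{1}{14}$ ($q = \left(-4\right) \left(- \frac{1}{56}\right) = \frac{1}{14} \approx 0.071429$)
$s{\left(v,z \right)} = - \frac{41}{14}$ ($s{\left(v,z \right)} = -3 + \frac{1}{14} = - \frac{41}{14}$)
$s{\left(-164,R{\left(-9,-3 - -3 \right)} \right)} + b = - \frac{41}{14} - 6859 = - \frac{96067}{14}$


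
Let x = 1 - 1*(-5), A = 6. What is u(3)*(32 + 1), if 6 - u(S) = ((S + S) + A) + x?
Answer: -396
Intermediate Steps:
x = 6 (x = 1 + 5 = 6)
u(S) = -6 - 2*S (u(S) = 6 - (((S + S) + 6) + 6) = 6 - ((2*S + 6) + 6) = 6 - ((6 + 2*S) + 6) = 6 - (12 + 2*S) = 6 + (-12 - 2*S) = -6 - 2*S)
u(3)*(32 + 1) = (-6 - 2*3)*(32 + 1) = (-6 - 6)*33 = -12*33 = -396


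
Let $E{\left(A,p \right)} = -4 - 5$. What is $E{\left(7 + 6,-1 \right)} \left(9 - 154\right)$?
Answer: $1305$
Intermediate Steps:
$E{\left(A,p \right)} = -9$ ($E{\left(A,p \right)} = -4 - 5 = -9$)
$E{\left(7 + 6,-1 \right)} \left(9 - 154\right) = - 9 \left(9 - 154\right) = \left(-9\right) \left(-145\right) = 1305$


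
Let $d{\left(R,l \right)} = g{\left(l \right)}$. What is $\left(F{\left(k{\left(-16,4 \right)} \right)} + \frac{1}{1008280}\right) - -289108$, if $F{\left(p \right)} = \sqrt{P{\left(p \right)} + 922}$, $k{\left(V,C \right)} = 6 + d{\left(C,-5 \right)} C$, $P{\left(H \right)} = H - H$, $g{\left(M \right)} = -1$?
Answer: $\frac{291501814241}{1008280} + \sqrt{922} \approx 2.8914 \cdot 10^{5}$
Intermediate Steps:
$d{\left(R,l \right)} = -1$
$P{\left(H \right)} = 0$
$k{\left(V,C \right)} = 6 - C$
$F{\left(p \right)} = \sqrt{922}$ ($F{\left(p \right)} = \sqrt{0 + 922} = \sqrt{922}$)
$\left(F{\left(k{\left(-16,4 \right)} \right)} + \frac{1}{1008280}\right) - -289108 = \left(\sqrt{922} + \frac{1}{1008280}\right) - -289108 = \left(\sqrt{922} + \frac{1}{1008280}\right) + \left(-22413 + 311521\right) = \left(\frac{1}{1008280} + \sqrt{922}\right) + 289108 = \frac{291501814241}{1008280} + \sqrt{922}$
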